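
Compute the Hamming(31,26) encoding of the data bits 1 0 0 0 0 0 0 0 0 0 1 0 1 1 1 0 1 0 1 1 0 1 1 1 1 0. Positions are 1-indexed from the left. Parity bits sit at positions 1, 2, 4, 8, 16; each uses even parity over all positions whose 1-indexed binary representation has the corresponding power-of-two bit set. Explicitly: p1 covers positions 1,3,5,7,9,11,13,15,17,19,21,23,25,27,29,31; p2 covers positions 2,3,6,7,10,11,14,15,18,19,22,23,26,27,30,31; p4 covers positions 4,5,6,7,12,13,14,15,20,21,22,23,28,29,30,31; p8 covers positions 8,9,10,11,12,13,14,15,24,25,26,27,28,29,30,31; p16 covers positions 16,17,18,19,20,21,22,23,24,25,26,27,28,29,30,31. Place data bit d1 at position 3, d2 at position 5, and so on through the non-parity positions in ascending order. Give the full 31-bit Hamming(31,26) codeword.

Place data bits at non-power-of-two positions: b3=1, b5=0, b6=0, b7=0, b9=0, b10=0, b11=0, b12=0, b13=0, b14=0, b15=1, b17=0, b18=1, b19=1, b20=1, b21=0, b22=1, b23=0, b24=1, b25=1, b26=0, b27=1, b28=1, b29=1, b30=1, b31=0.
p1 = XOR of data positions {3,5,7,9,11,13,15,17,19,21,23,25,27,29,31} = 1⊕0⊕0⊕0⊕0⊕0⊕1⊕0⊕1⊕0⊕0⊕1⊕1⊕1⊕0 = 0
p2 = XOR of data positions {3,6,7,10,11,14,15,18,19,22,23,26,27,30,31} = 1⊕0⊕0⊕0⊕0⊕0⊕1⊕1⊕1⊕1⊕0⊕0⊕1⊕1⊕0 = 1
p4 = XOR of data positions {5,6,7,12,13,14,15,20,21,22,23,28,29,30,31} = 0⊕0⊕0⊕0⊕0⊕0⊕1⊕1⊕0⊕1⊕0⊕1⊕1⊕1⊕0 = 0
p8 = XOR of data positions {9,10,11,12,13,14,15,24,25,26,27,28,29,30,31} = 0⊕0⊕0⊕0⊕0⊕0⊕1⊕1⊕1⊕0⊕1⊕1⊕1⊕1⊕0 = 1
p16 = XOR of data positions {17,18,19,20,21,22,23,24,25,26,27,28,29,30,31} = 0⊕1⊕1⊕1⊕0⊕1⊕0⊕1⊕1⊕0⊕1⊕1⊕1⊕1⊕0 = 0
Codeword b1..b31 = 0110000100000010011101011011110

0110000100000010011101011011110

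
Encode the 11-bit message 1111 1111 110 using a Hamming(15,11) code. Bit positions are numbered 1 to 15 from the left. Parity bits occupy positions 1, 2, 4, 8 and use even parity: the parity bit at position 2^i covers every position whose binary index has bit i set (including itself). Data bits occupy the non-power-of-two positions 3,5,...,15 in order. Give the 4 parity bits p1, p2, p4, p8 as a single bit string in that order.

0000

Place data bits at non-power-of-two positions: b3=1, b5=1, b6=1, b7=1, b9=1, b10=1, b11=1, b12=1, b13=1, b14=1, b15=0.
p1 = XOR of data positions {3,5,7,9,11,13,15} = 1⊕1⊕1⊕1⊕1⊕1⊕0 = 0
p2 = XOR of data positions {3,6,7,10,11,14,15} = 1⊕1⊕1⊕1⊕1⊕1⊕0 = 0
p4 = XOR of data positions {5,6,7,12,13,14,15} = 1⊕1⊕1⊕1⊕1⊕1⊕0 = 0
p8 = XOR of data positions {9,10,11,12,13,14,15} = 1⊕1⊕1⊕1⊕1⊕1⊕0 = 0
Parity bits p1,p2,p4,p8 = 0000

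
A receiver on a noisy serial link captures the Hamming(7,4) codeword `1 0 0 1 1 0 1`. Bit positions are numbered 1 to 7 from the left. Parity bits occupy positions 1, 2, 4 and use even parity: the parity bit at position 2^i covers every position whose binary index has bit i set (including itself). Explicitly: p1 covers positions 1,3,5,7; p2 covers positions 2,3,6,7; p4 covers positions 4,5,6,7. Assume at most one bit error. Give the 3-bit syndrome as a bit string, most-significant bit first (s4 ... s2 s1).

s1: b1⊕b3⊕b5⊕b7 = 1⊕0⊕1⊕1 = 1
s2: b2⊕b3⊕b6⊕b7 = 0⊕0⊕0⊕1 = 1
s4: b4⊕b5⊕b6⊕b7 = 1⊕1⊕0⊕1 = 1
Syndrome (s4...s1) = 111 → position 7.

111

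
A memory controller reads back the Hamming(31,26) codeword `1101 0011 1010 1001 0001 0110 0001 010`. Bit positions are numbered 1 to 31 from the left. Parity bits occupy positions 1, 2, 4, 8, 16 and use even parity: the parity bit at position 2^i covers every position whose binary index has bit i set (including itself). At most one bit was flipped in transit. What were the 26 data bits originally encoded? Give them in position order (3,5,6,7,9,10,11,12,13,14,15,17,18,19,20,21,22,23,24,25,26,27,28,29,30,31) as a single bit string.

s1: b1⊕b3⊕b5⊕b7⊕b9⊕b11⊕b13⊕b15⊕b17⊕b19⊕b21⊕b23⊕b25⊕b27⊕b29⊕b31 = 1⊕0⊕0⊕1⊕1⊕1⊕1⊕0⊕0⊕0⊕0⊕1⊕0⊕0⊕0⊕0 = 0
s2: b2⊕b3⊕b6⊕b7⊕b10⊕b11⊕b14⊕b15⊕b18⊕b19⊕b22⊕b23⊕b26⊕b27⊕b30⊕b31 = 1⊕0⊕0⊕1⊕0⊕1⊕0⊕0⊕0⊕0⊕1⊕1⊕0⊕0⊕1⊕0 = 0
s4: b4⊕b5⊕b6⊕b7⊕b12⊕b13⊕b14⊕b15⊕b20⊕b21⊕b22⊕b23⊕b28⊕b29⊕b30⊕b31 = 1⊕0⊕0⊕1⊕0⊕1⊕0⊕0⊕1⊕0⊕1⊕1⊕1⊕0⊕1⊕0 = 0
s8: b8⊕b9⊕b10⊕b11⊕b12⊕b13⊕b14⊕b15⊕b24⊕b25⊕b26⊕b27⊕b28⊕b29⊕b30⊕b31 = 1⊕1⊕0⊕1⊕0⊕1⊕0⊕0⊕0⊕0⊕0⊕0⊕1⊕0⊕1⊕0 = 0
s16: b16⊕b17⊕b18⊕b19⊕b20⊕b21⊕b22⊕b23⊕b24⊕b25⊕b26⊕b27⊕b28⊕b29⊕b30⊕b31 = 1⊕0⊕0⊕0⊕1⊕0⊕1⊕1⊕0⊕0⊕0⊕0⊕1⊕0⊕1⊕0 = 0
Syndrome (s16...s1) = 00000 → position 0 (no error).
No correction needed.
Data bits at positions 3,5,6,7,9,10,11,12,13,14,15,17,18,19,20,21,22,23,24,25,26,27,28,29,30,31: 00011010100000101100001010

00011010100000101100001010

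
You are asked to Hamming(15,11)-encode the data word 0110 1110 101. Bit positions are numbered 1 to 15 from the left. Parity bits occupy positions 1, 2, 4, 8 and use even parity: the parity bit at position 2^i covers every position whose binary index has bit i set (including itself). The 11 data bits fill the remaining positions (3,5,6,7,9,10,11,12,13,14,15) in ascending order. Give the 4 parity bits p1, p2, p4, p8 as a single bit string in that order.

1001

Place data bits at non-power-of-two positions: b3=0, b5=1, b6=1, b7=0, b9=1, b10=1, b11=1, b12=0, b13=1, b14=0, b15=1.
p1 = XOR of data positions {3,5,7,9,11,13,15} = 0⊕1⊕0⊕1⊕1⊕1⊕1 = 1
p2 = XOR of data positions {3,6,7,10,11,14,15} = 0⊕1⊕0⊕1⊕1⊕0⊕1 = 0
p4 = XOR of data positions {5,6,7,12,13,14,15} = 1⊕1⊕0⊕0⊕1⊕0⊕1 = 0
p8 = XOR of data positions {9,10,11,12,13,14,15} = 1⊕1⊕1⊕0⊕1⊕0⊕1 = 1
Parity bits p1,p2,p4,p8 = 1001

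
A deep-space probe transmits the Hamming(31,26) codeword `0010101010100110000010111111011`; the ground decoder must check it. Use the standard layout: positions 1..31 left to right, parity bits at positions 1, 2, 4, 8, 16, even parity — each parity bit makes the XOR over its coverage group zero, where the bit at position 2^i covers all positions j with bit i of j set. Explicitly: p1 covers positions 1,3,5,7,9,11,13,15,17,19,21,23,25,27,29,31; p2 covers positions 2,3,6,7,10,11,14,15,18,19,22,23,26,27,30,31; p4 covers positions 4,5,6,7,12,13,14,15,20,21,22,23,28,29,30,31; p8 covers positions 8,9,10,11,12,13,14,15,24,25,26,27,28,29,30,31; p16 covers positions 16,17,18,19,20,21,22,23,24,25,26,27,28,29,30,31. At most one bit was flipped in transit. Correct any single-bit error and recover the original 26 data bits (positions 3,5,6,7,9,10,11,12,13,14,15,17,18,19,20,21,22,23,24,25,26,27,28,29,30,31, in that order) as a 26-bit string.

11011010011000010111111111

s1: b1⊕b3⊕b5⊕b7⊕b9⊕b11⊕b13⊕b15⊕b17⊕b19⊕b21⊕b23⊕b25⊕b27⊕b29⊕b31 = 0⊕1⊕1⊕1⊕1⊕1⊕0⊕1⊕0⊕0⊕1⊕1⊕1⊕1⊕0⊕1 = 1
s2: b2⊕b3⊕b6⊕b7⊕b10⊕b11⊕b14⊕b15⊕b18⊕b19⊕b22⊕b23⊕b26⊕b27⊕b30⊕b31 = 0⊕1⊕0⊕1⊕0⊕1⊕1⊕1⊕0⊕0⊕0⊕1⊕1⊕1⊕1⊕1 = 0
s4: b4⊕b5⊕b6⊕b7⊕b12⊕b13⊕b14⊕b15⊕b20⊕b21⊕b22⊕b23⊕b28⊕b29⊕b30⊕b31 = 0⊕1⊕0⊕1⊕0⊕0⊕1⊕1⊕0⊕1⊕0⊕1⊕1⊕0⊕1⊕1 = 1
s8: b8⊕b9⊕b10⊕b11⊕b12⊕b13⊕b14⊕b15⊕b24⊕b25⊕b26⊕b27⊕b28⊕b29⊕b30⊕b31 = 0⊕1⊕0⊕1⊕0⊕0⊕1⊕1⊕1⊕1⊕1⊕1⊕1⊕0⊕1⊕1 = 1
s16: b16⊕b17⊕b18⊕b19⊕b20⊕b21⊕b22⊕b23⊕b24⊕b25⊕b26⊕b27⊕b28⊕b29⊕b30⊕b31 = 0⊕0⊕0⊕0⊕0⊕1⊕0⊕1⊕1⊕1⊕1⊕1⊕1⊕0⊕1⊕1 = 1
Syndrome (s16...s1) = 11101 → position 29.
Flip bit 29: corrected codeword = 0010101010100110000010111111111
Data bits at positions 3,5,6,7,9,10,11,12,13,14,15,17,18,19,20,21,22,23,24,25,26,27,28,29,30,31: 11011010011000010111111111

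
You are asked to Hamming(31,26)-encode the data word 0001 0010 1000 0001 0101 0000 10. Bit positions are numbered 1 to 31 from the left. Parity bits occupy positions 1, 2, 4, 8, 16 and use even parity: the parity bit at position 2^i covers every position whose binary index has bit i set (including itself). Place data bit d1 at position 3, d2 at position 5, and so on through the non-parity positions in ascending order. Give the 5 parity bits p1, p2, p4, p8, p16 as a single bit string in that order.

Place data bits at non-power-of-two positions: b3=0, b5=0, b6=0, b7=1, b9=0, b10=0, b11=1, b12=0, b13=1, b14=0, b15=0, b17=0, b18=0, b19=0, b20=0, b21=1, b22=0, b23=1, b24=0, b25=1, b26=0, b27=0, b28=0, b29=0, b30=1, b31=0.
p1 = XOR of data positions {3,5,7,9,11,13,15,17,19,21,23,25,27,29,31} = 0⊕0⊕1⊕0⊕1⊕1⊕0⊕0⊕0⊕1⊕1⊕1⊕0⊕0⊕0 = 0
p2 = XOR of data positions {3,6,7,10,11,14,15,18,19,22,23,26,27,30,31} = 0⊕0⊕1⊕0⊕1⊕0⊕0⊕0⊕0⊕0⊕1⊕0⊕0⊕1⊕0 = 0
p4 = XOR of data positions {5,6,7,12,13,14,15,20,21,22,23,28,29,30,31} = 0⊕0⊕1⊕0⊕1⊕0⊕0⊕0⊕1⊕0⊕1⊕0⊕0⊕1⊕0 = 1
p8 = XOR of data positions {9,10,11,12,13,14,15,24,25,26,27,28,29,30,31} = 0⊕0⊕1⊕0⊕1⊕0⊕0⊕0⊕1⊕0⊕0⊕0⊕0⊕1⊕0 = 0
p16 = XOR of data positions {17,18,19,20,21,22,23,24,25,26,27,28,29,30,31} = 0⊕0⊕0⊕0⊕1⊕0⊕1⊕0⊕1⊕0⊕0⊕0⊕0⊕1⊕0 = 0
Parity bits p1,p2,p4,p8,p16 = 00100

00100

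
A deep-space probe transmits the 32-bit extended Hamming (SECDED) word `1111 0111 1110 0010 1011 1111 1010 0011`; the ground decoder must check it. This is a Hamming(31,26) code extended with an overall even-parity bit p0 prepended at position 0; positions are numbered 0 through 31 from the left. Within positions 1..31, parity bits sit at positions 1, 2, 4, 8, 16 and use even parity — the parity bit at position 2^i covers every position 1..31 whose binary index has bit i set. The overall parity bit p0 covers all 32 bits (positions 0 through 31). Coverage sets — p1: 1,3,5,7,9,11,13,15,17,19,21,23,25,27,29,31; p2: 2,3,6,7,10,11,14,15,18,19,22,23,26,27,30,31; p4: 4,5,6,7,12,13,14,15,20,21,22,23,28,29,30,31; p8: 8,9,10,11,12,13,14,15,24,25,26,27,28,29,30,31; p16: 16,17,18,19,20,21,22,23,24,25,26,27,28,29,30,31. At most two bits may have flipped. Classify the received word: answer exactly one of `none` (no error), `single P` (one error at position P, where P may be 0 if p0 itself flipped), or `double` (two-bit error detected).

s1: b1⊕b3⊕b5⊕b7⊕b9⊕b11⊕b13⊕b15⊕b17⊕b19⊕b21⊕b23⊕b25⊕b27⊕b29⊕b31 = 1⊕1⊕1⊕1⊕1⊕0⊕0⊕0⊕0⊕1⊕1⊕1⊕0⊕0⊕0⊕1 = 1
s2: b2⊕b3⊕b6⊕b7⊕b10⊕b11⊕b14⊕b15⊕b18⊕b19⊕b22⊕b23⊕b26⊕b27⊕b30⊕b31 = 1⊕1⊕1⊕1⊕1⊕0⊕1⊕0⊕1⊕1⊕1⊕1⊕1⊕0⊕1⊕1 = 1
s4: b4⊕b5⊕b6⊕b7⊕b12⊕b13⊕b14⊕b15⊕b20⊕b21⊕b22⊕b23⊕b28⊕b29⊕b30⊕b31 = 0⊕1⊕1⊕1⊕0⊕0⊕1⊕0⊕1⊕1⊕1⊕1⊕0⊕0⊕1⊕1 = 0
s8: b8⊕b9⊕b10⊕b11⊕b12⊕b13⊕b14⊕b15⊕b24⊕b25⊕b26⊕b27⊕b28⊕b29⊕b30⊕b31 = 1⊕1⊕1⊕0⊕0⊕0⊕1⊕0⊕1⊕0⊕1⊕0⊕0⊕0⊕1⊕1 = 0
s16: b16⊕b17⊕b18⊕b19⊕b20⊕b21⊕b22⊕b23⊕b24⊕b25⊕b26⊕b27⊕b28⊕b29⊕b30⊕b31 = 1⊕0⊕1⊕1⊕1⊕1⊕1⊕1⊕1⊕0⊕1⊕0⊕0⊕0⊕1⊕1 = 1
Syndrome (s16...s1) = 10011 → position 19.
Overall parity (XOR of all 32 bits, including p0): 1⊕1⊕1⊕1⊕0⊕1⊕1⊕1⊕1⊕1⊕1⊕0⊕0⊕0⊕1⊕0⊕1⊕0⊕1⊕1⊕1⊕1⊕1⊕1⊕1⊕0⊕1⊕0⊕0⊕0⊕1⊕1 = 0
Overall=0, syndrome position=19 → double-bit error detected (uncorrectable).

double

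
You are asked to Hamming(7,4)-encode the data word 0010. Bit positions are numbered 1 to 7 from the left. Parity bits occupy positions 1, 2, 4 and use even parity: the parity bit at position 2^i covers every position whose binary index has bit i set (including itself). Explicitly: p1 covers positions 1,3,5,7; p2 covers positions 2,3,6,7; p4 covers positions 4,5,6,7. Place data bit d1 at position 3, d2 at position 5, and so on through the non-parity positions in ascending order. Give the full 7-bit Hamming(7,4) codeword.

Place data bits at non-power-of-two positions: b3=0, b5=0, b6=1, b7=0.
p1 = XOR of data positions {3,5,7} = 0⊕0⊕0 = 0
p2 = XOR of data positions {3,6,7} = 0⊕1⊕0 = 1
p4 = XOR of data positions {5,6,7} = 0⊕1⊕0 = 1
Codeword b1..b7 = 0101010

0101010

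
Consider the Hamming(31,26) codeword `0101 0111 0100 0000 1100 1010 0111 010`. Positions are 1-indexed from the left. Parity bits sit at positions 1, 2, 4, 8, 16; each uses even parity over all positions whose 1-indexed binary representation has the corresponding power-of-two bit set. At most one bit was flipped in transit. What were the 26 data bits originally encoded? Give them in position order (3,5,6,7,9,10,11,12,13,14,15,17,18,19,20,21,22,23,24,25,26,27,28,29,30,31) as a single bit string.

s1: b1⊕b3⊕b5⊕b7⊕b9⊕b11⊕b13⊕b15⊕b17⊕b19⊕b21⊕b23⊕b25⊕b27⊕b29⊕b31 = 0⊕0⊕0⊕1⊕0⊕0⊕0⊕0⊕1⊕0⊕1⊕1⊕0⊕1⊕0⊕0 = 1
s2: b2⊕b3⊕b6⊕b7⊕b10⊕b11⊕b14⊕b15⊕b18⊕b19⊕b22⊕b23⊕b26⊕b27⊕b30⊕b31 = 1⊕0⊕1⊕1⊕1⊕0⊕0⊕0⊕1⊕0⊕0⊕1⊕1⊕1⊕1⊕0 = 1
s4: b4⊕b5⊕b6⊕b7⊕b12⊕b13⊕b14⊕b15⊕b20⊕b21⊕b22⊕b23⊕b28⊕b29⊕b30⊕b31 = 1⊕0⊕1⊕1⊕0⊕0⊕0⊕0⊕0⊕1⊕0⊕1⊕1⊕0⊕1⊕0 = 1
s8: b8⊕b9⊕b10⊕b11⊕b12⊕b13⊕b14⊕b15⊕b24⊕b25⊕b26⊕b27⊕b28⊕b29⊕b30⊕b31 = 1⊕0⊕1⊕0⊕0⊕0⊕0⊕0⊕0⊕0⊕1⊕1⊕1⊕0⊕1⊕0 = 0
s16: b16⊕b17⊕b18⊕b19⊕b20⊕b21⊕b22⊕b23⊕b24⊕b25⊕b26⊕b27⊕b28⊕b29⊕b30⊕b31 = 0⊕1⊕1⊕0⊕0⊕1⊕0⊕1⊕0⊕0⊕1⊕1⊕1⊕0⊕1⊕0 = 0
Syndrome (s16...s1) = 00111 → position 7.
Flip bit 7: corrected codeword = 0101010101000000110010100111010
Data bits at positions 3,5,6,7,9,10,11,12,13,14,15,17,18,19,20,21,22,23,24,25,26,27,28,29,30,31: 00100100000110010100111010

00100100000110010100111010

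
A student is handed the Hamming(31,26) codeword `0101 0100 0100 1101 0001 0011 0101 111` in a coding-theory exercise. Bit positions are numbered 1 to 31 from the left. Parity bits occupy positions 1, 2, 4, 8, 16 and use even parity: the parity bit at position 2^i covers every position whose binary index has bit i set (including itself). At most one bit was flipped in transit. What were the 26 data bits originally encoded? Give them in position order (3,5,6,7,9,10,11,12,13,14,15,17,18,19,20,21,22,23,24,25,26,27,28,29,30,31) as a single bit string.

00100100110000100100101111

s1: b1⊕b3⊕b5⊕b7⊕b9⊕b11⊕b13⊕b15⊕b17⊕b19⊕b21⊕b23⊕b25⊕b27⊕b29⊕b31 = 0⊕0⊕0⊕0⊕0⊕0⊕1⊕0⊕0⊕0⊕0⊕1⊕0⊕0⊕1⊕1 = 0
s2: b2⊕b3⊕b6⊕b7⊕b10⊕b11⊕b14⊕b15⊕b18⊕b19⊕b22⊕b23⊕b26⊕b27⊕b30⊕b31 = 1⊕0⊕1⊕0⊕1⊕0⊕1⊕0⊕0⊕0⊕0⊕1⊕1⊕0⊕1⊕1 = 0
s4: b4⊕b5⊕b6⊕b7⊕b12⊕b13⊕b14⊕b15⊕b20⊕b21⊕b22⊕b23⊕b28⊕b29⊕b30⊕b31 = 1⊕0⊕1⊕0⊕0⊕1⊕1⊕0⊕1⊕0⊕0⊕1⊕1⊕1⊕1⊕1 = 0
s8: b8⊕b9⊕b10⊕b11⊕b12⊕b13⊕b14⊕b15⊕b24⊕b25⊕b26⊕b27⊕b28⊕b29⊕b30⊕b31 = 0⊕0⊕1⊕0⊕0⊕1⊕1⊕0⊕1⊕0⊕1⊕0⊕1⊕1⊕1⊕1 = 1
s16: b16⊕b17⊕b18⊕b19⊕b20⊕b21⊕b22⊕b23⊕b24⊕b25⊕b26⊕b27⊕b28⊕b29⊕b30⊕b31 = 1⊕0⊕0⊕0⊕1⊕0⊕0⊕1⊕1⊕0⊕1⊕0⊕1⊕1⊕1⊕1 = 1
Syndrome (s16...s1) = 11000 → position 24.
Flip bit 24: corrected codeword = 0101010001001101000100100101111
Data bits at positions 3,5,6,7,9,10,11,12,13,14,15,17,18,19,20,21,22,23,24,25,26,27,28,29,30,31: 00100100110000100100101111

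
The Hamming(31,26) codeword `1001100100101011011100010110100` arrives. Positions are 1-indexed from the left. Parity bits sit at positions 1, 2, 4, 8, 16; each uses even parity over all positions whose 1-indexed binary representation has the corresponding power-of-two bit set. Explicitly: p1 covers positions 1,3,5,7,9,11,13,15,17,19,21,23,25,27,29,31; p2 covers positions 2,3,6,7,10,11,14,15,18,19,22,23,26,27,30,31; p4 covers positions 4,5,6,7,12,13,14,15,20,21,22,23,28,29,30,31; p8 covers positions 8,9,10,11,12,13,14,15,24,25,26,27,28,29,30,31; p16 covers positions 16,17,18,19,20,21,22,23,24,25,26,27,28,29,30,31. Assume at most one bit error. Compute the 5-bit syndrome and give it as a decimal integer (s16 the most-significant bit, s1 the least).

0

s1: b1⊕b3⊕b5⊕b7⊕b9⊕b11⊕b13⊕b15⊕b17⊕b19⊕b21⊕b23⊕b25⊕b27⊕b29⊕b31 = 1⊕0⊕1⊕0⊕0⊕1⊕1⊕1⊕0⊕1⊕0⊕0⊕0⊕1⊕1⊕0 = 0
s2: b2⊕b3⊕b6⊕b7⊕b10⊕b11⊕b14⊕b15⊕b18⊕b19⊕b22⊕b23⊕b26⊕b27⊕b30⊕b31 = 0⊕0⊕0⊕0⊕0⊕1⊕0⊕1⊕1⊕1⊕0⊕0⊕1⊕1⊕0⊕0 = 0
s4: b4⊕b5⊕b6⊕b7⊕b12⊕b13⊕b14⊕b15⊕b20⊕b21⊕b22⊕b23⊕b28⊕b29⊕b30⊕b31 = 1⊕1⊕0⊕0⊕0⊕1⊕0⊕1⊕1⊕0⊕0⊕0⊕0⊕1⊕0⊕0 = 0
s8: b8⊕b9⊕b10⊕b11⊕b12⊕b13⊕b14⊕b15⊕b24⊕b25⊕b26⊕b27⊕b28⊕b29⊕b30⊕b31 = 1⊕0⊕0⊕1⊕0⊕1⊕0⊕1⊕1⊕0⊕1⊕1⊕0⊕1⊕0⊕0 = 0
s16: b16⊕b17⊕b18⊕b19⊕b20⊕b21⊕b22⊕b23⊕b24⊕b25⊕b26⊕b27⊕b28⊕b29⊕b30⊕b31 = 1⊕0⊕1⊕1⊕1⊕0⊕0⊕0⊕1⊕0⊕1⊕1⊕0⊕1⊕0⊕0 = 0
Syndrome (s16...s1) = 00000 → position 0 (no error).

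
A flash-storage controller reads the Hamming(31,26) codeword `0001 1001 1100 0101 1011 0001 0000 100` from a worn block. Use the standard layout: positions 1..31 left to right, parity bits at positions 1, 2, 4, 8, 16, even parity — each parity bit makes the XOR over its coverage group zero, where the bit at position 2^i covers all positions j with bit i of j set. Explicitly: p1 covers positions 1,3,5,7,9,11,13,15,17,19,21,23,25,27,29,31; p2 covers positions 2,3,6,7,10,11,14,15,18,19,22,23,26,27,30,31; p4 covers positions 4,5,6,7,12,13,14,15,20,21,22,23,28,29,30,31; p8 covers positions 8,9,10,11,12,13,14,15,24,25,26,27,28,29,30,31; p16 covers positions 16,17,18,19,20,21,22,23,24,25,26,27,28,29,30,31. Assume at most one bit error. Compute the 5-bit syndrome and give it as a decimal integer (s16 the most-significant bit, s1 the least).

s1: b1⊕b3⊕b5⊕b7⊕b9⊕b11⊕b13⊕b15⊕b17⊕b19⊕b21⊕b23⊕b25⊕b27⊕b29⊕b31 = 0⊕0⊕1⊕0⊕1⊕0⊕0⊕0⊕1⊕1⊕0⊕0⊕0⊕0⊕1⊕0 = 1
s2: b2⊕b3⊕b6⊕b7⊕b10⊕b11⊕b14⊕b15⊕b18⊕b19⊕b22⊕b23⊕b26⊕b27⊕b30⊕b31 = 0⊕0⊕0⊕0⊕1⊕0⊕1⊕0⊕0⊕1⊕0⊕0⊕0⊕0⊕0⊕0 = 1
s4: b4⊕b5⊕b6⊕b7⊕b12⊕b13⊕b14⊕b15⊕b20⊕b21⊕b22⊕b23⊕b28⊕b29⊕b30⊕b31 = 1⊕1⊕0⊕0⊕0⊕0⊕1⊕0⊕1⊕0⊕0⊕0⊕0⊕1⊕0⊕0 = 1
s8: b8⊕b9⊕b10⊕b11⊕b12⊕b13⊕b14⊕b15⊕b24⊕b25⊕b26⊕b27⊕b28⊕b29⊕b30⊕b31 = 1⊕1⊕1⊕0⊕0⊕0⊕1⊕0⊕1⊕0⊕0⊕0⊕0⊕1⊕0⊕0 = 0
s16: b16⊕b17⊕b18⊕b19⊕b20⊕b21⊕b22⊕b23⊕b24⊕b25⊕b26⊕b27⊕b28⊕b29⊕b30⊕b31 = 1⊕1⊕0⊕1⊕1⊕0⊕0⊕0⊕1⊕0⊕0⊕0⊕0⊕1⊕0⊕0 = 0
Syndrome (s16...s1) = 00111 → position 7.

7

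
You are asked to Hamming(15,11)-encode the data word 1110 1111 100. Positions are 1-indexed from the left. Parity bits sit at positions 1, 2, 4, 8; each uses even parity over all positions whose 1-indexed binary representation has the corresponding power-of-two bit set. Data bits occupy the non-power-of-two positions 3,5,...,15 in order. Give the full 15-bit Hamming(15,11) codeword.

101011011111100

Place data bits at non-power-of-two positions: b3=1, b5=1, b6=1, b7=0, b9=1, b10=1, b11=1, b12=1, b13=1, b14=0, b15=0.
p1 = XOR of data positions {3,5,7,9,11,13,15} = 1⊕1⊕0⊕1⊕1⊕1⊕0 = 1
p2 = XOR of data positions {3,6,7,10,11,14,15} = 1⊕1⊕0⊕1⊕1⊕0⊕0 = 0
p4 = XOR of data positions {5,6,7,12,13,14,15} = 1⊕1⊕0⊕1⊕1⊕0⊕0 = 0
p8 = XOR of data positions {9,10,11,12,13,14,15} = 1⊕1⊕1⊕1⊕1⊕0⊕0 = 1
Codeword b1..b15 = 101011011111100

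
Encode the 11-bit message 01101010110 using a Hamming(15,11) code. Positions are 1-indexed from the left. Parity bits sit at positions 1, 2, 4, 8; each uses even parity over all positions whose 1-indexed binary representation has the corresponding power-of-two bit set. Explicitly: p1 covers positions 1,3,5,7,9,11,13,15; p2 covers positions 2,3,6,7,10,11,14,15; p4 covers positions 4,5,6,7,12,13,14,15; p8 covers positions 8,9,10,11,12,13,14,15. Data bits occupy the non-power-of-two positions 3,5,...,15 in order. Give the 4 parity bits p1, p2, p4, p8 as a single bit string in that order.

0100

Place data bits at non-power-of-two positions: b3=0, b5=1, b6=1, b7=0, b9=1, b10=0, b11=1, b12=0, b13=1, b14=1, b15=0.
p1 = XOR of data positions {3,5,7,9,11,13,15} = 0⊕1⊕0⊕1⊕1⊕1⊕0 = 0
p2 = XOR of data positions {3,6,7,10,11,14,15} = 0⊕1⊕0⊕0⊕1⊕1⊕0 = 1
p4 = XOR of data positions {5,6,7,12,13,14,15} = 1⊕1⊕0⊕0⊕1⊕1⊕0 = 0
p8 = XOR of data positions {9,10,11,12,13,14,15} = 1⊕0⊕1⊕0⊕1⊕1⊕0 = 0
Parity bits p1,p2,p4,p8 = 0100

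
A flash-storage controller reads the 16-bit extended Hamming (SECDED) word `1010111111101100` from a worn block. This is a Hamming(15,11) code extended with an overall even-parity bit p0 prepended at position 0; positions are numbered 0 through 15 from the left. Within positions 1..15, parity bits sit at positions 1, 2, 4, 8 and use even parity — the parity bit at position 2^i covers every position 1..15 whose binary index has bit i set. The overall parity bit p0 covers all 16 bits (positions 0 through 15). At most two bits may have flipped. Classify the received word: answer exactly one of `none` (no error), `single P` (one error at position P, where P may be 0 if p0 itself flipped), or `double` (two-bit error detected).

s1: b1⊕b3⊕b5⊕b7⊕b9⊕b11⊕b13⊕b15 = 0⊕0⊕1⊕1⊕1⊕0⊕1⊕0 = 0
s2: b2⊕b3⊕b6⊕b7⊕b10⊕b11⊕b14⊕b15 = 1⊕0⊕1⊕1⊕1⊕0⊕0⊕0 = 0
s4: b4⊕b5⊕b6⊕b7⊕b12⊕b13⊕b14⊕b15 = 1⊕1⊕1⊕1⊕1⊕1⊕0⊕0 = 0
s8: b8⊕b9⊕b10⊕b11⊕b12⊕b13⊕b14⊕b15 = 1⊕1⊕1⊕0⊕1⊕1⊕0⊕0 = 1
Syndrome (s8...s1) = 1000 → position 8.
Overall parity (XOR of all 16 bits, including p0): 1⊕0⊕1⊕0⊕1⊕1⊕1⊕1⊕1⊕1⊕1⊕0⊕1⊕1⊕0⊕0 = 1
Overall=1, syndrome position=8 → single-bit error at position 8.

single 8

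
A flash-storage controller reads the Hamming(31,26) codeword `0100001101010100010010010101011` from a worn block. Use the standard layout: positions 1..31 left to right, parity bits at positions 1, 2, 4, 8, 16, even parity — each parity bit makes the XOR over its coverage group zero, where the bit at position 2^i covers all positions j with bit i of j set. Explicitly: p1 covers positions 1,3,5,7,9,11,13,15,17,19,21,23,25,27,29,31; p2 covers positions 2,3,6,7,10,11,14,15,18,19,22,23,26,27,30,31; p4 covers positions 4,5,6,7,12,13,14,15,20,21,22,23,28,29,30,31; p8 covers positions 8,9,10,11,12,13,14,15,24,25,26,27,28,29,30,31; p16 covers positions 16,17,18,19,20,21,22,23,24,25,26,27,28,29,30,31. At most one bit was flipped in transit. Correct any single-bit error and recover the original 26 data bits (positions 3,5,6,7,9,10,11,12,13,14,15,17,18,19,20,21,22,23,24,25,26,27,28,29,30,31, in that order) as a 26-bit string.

s1: b1⊕b3⊕b5⊕b7⊕b9⊕b11⊕b13⊕b15⊕b17⊕b19⊕b21⊕b23⊕b25⊕b27⊕b29⊕b31 = 0⊕0⊕0⊕1⊕0⊕0⊕0⊕0⊕0⊕0⊕1⊕0⊕0⊕0⊕0⊕1 = 1
s2: b2⊕b3⊕b6⊕b7⊕b10⊕b11⊕b14⊕b15⊕b18⊕b19⊕b22⊕b23⊕b26⊕b27⊕b30⊕b31 = 1⊕0⊕0⊕1⊕1⊕0⊕1⊕0⊕1⊕0⊕0⊕0⊕1⊕0⊕1⊕1 = 0
s4: b4⊕b5⊕b6⊕b7⊕b12⊕b13⊕b14⊕b15⊕b20⊕b21⊕b22⊕b23⊕b28⊕b29⊕b30⊕b31 = 0⊕0⊕0⊕1⊕1⊕0⊕1⊕0⊕0⊕1⊕0⊕0⊕1⊕0⊕1⊕1 = 1
s8: b8⊕b9⊕b10⊕b11⊕b12⊕b13⊕b14⊕b15⊕b24⊕b25⊕b26⊕b27⊕b28⊕b29⊕b30⊕b31 = 1⊕0⊕1⊕0⊕1⊕0⊕1⊕0⊕1⊕0⊕1⊕0⊕1⊕0⊕1⊕1 = 1
s16: b16⊕b17⊕b18⊕b19⊕b20⊕b21⊕b22⊕b23⊕b24⊕b25⊕b26⊕b27⊕b28⊕b29⊕b30⊕b31 = 0⊕0⊕1⊕0⊕0⊕1⊕0⊕0⊕1⊕0⊕1⊕0⊕1⊕0⊕1⊕1 = 1
Syndrome (s16...s1) = 11101 → position 29.
Flip bit 29: corrected codeword = 0100001101010100010010010101111
Data bits at positions 3,5,6,7,9,10,11,12,13,14,15,17,18,19,20,21,22,23,24,25,26,27,28,29,30,31: 00010101010010010010101111

00010101010010010010101111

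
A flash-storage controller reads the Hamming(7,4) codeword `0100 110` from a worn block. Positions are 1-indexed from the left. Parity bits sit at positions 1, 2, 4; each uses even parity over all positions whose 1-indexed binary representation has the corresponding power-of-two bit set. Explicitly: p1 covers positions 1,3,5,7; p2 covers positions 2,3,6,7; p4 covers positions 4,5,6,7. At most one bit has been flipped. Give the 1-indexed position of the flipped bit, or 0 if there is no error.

s1: b1⊕b3⊕b5⊕b7 = 0⊕0⊕1⊕0 = 1
s2: b2⊕b3⊕b6⊕b7 = 1⊕0⊕1⊕0 = 0
s4: b4⊕b5⊕b6⊕b7 = 0⊕1⊕1⊕0 = 0
Syndrome (s4...s1) = 001 → position 1.

1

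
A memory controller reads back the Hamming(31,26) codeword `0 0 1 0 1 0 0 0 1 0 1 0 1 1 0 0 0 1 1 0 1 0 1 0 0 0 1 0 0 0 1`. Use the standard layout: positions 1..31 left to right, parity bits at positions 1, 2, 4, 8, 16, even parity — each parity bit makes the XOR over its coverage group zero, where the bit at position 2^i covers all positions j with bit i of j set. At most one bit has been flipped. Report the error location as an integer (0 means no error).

s1: b1⊕b3⊕b5⊕b7⊕b9⊕b11⊕b13⊕b15⊕b17⊕b19⊕b21⊕b23⊕b25⊕b27⊕b29⊕b31 = 0⊕1⊕1⊕0⊕1⊕1⊕1⊕0⊕0⊕1⊕1⊕1⊕0⊕1⊕0⊕1 = 0
s2: b2⊕b3⊕b6⊕b7⊕b10⊕b11⊕b14⊕b15⊕b18⊕b19⊕b22⊕b23⊕b26⊕b27⊕b30⊕b31 = 0⊕1⊕0⊕0⊕0⊕1⊕1⊕0⊕1⊕1⊕0⊕1⊕0⊕1⊕0⊕1 = 0
s4: b4⊕b5⊕b6⊕b7⊕b12⊕b13⊕b14⊕b15⊕b20⊕b21⊕b22⊕b23⊕b28⊕b29⊕b30⊕b31 = 0⊕1⊕0⊕0⊕0⊕1⊕1⊕0⊕0⊕1⊕0⊕1⊕0⊕0⊕0⊕1 = 0
s8: b8⊕b9⊕b10⊕b11⊕b12⊕b13⊕b14⊕b15⊕b24⊕b25⊕b26⊕b27⊕b28⊕b29⊕b30⊕b31 = 0⊕1⊕0⊕1⊕0⊕1⊕1⊕0⊕0⊕0⊕0⊕1⊕0⊕0⊕0⊕1 = 0
s16: b16⊕b17⊕b18⊕b19⊕b20⊕b21⊕b22⊕b23⊕b24⊕b25⊕b26⊕b27⊕b28⊕b29⊕b30⊕b31 = 0⊕0⊕1⊕1⊕0⊕1⊕0⊕1⊕0⊕0⊕0⊕1⊕0⊕0⊕0⊕1 = 0
Syndrome (s16...s1) = 00000 → position 0 (no error).

0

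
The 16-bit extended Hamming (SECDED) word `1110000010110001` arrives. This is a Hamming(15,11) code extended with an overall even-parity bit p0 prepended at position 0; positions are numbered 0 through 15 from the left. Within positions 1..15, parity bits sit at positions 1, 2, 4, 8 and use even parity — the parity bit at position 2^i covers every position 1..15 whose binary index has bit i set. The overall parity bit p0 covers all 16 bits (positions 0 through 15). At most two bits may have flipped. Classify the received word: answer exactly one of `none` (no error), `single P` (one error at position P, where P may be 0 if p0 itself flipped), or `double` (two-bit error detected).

s1: b1⊕b3⊕b5⊕b7⊕b9⊕b11⊕b13⊕b15 = 1⊕0⊕0⊕0⊕0⊕1⊕0⊕1 = 1
s2: b2⊕b3⊕b6⊕b7⊕b10⊕b11⊕b14⊕b15 = 1⊕0⊕0⊕0⊕1⊕1⊕0⊕1 = 0
s4: b4⊕b5⊕b6⊕b7⊕b12⊕b13⊕b14⊕b15 = 0⊕0⊕0⊕0⊕0⊕0⊕0⊕1 = 1
s8: b8⊕b9⊕b10⊕b11⊕b12⊕b13⊕b14⊕b15 = 1⊕0⊕1⊕1⊕0⊕0⊕0⊕1 = 0
Syndrome (s8...s1) = 0101 → position 5.
Overall parity (XOR of all 16 bits, including p0): 1⊕1⊕1⊕0⊕0⊕0⊕0⊕0⊕1⊕0⊕1⊕1⊕0⊕0⊕0⊕1 = 1
Overall=1, syndrome position=5 → single-bit error at position 5.

single 5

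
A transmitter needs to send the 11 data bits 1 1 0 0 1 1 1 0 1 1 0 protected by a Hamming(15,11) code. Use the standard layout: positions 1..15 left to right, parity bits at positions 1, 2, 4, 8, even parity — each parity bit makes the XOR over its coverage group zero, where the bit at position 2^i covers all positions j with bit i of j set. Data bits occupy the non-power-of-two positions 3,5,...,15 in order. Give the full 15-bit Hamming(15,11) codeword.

Place data bits at non-power-of-two positions: b3=1, b5=1, b6=0, b7=0, b9=1, b10=1, b11=1, b12=0, b13=1, b14=1, b15=0.
p1 = XOR of data positions {3,5,7,9,11,13,15} = 1⊕1⊕0⊕1⊕1⊕1⊕0 = 1
p2 = XOR of data positions {3,6,7,10,11,14,15} = 1⊕0⊕0⊕1⊕1⊕1⊕0 = 0
p4 = XOR of data positions {5,6,7,12,13,14,15} = 1⊕0⊕0⊕0⊕1⊕1⊕0 = 1
p8 = XOR of data positions {9,10,11,12,13,14,15} = 1⊕1⊕1⊕0⊕1⊕1⊕0 = 1
Codeword b1..b15 = 101110011110110

101110011110110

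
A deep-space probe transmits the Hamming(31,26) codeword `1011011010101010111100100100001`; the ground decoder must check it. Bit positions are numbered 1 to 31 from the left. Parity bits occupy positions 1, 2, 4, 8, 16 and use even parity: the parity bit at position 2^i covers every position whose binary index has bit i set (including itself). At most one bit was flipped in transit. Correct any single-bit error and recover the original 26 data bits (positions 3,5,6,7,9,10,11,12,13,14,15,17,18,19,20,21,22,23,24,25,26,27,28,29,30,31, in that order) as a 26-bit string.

s1: b1⊕b3⊕b5⊕b7⊕b9⊕b11⊕b13⊕b15⊕b17⊕b19⊕b21⊕b23⊕b25⊕b27⊕b29⊕b31 = 1⊕1⊕0⊕1⊕1⊕1⊕1⊕1⊕1⊕1⊕0⊕1⊕0⊕0⊕0⊕1 = 1
s2: b2⊕b3⊕b6⊕b7⊕b10⊕b11⊕b14⊕b15⊕b18⊕b19⊕b22⊕b23⊕b26⊕b27⊕b30⊕b31 = 0⊕1⊕1⊕1⊕0⊕1⊕0⊕1⊕1⊕1⊕0⊕1⊕1⊕0⊕0⊕1 = 0
s4: b4⊕b5⊕b6⊕b7⊕b12⊕b13⊕b14⊕b15⊕b20⊕b21⊕b22⊕b23⊕b28⊕b29⊕b30⊕b31 = 1⊕0⊕1⊕1⊕0⊕1⊕0⊕1⊕1⊕0⊕0⊕1⊕0⊕0⊕0⊕1 = 0
s8: b8⊕b9⊕b10⊕b11⊕b12⊕b13⊕b14⊕b15⊕b24⊕b25⊕b26⊕b27⊕b28⊕b29⊕b30⊕b31 = 0⊕1⊕0⊕1⊕0⊕1⊕0⊕1⊕0⊕0⊕1⊕0⊕0⊕0⊕0⊕1 = 0
s16: b16⊕b17⊕b18⊕b19⊕b20⊕b21⊕b22⊕b23⊕b24⊕b25⊕b26⊕b27⊕b28⊕b29⊕b30⊕b31 = 0⊕1⊕1⊕1⊕1⊕0⊕0⊕1⊕0⊕0⊕1⊕0⊕0⊕0⊕0⊕1 = 1
Syndrome (s16...s1) = 10001 → position 17.
Flip bit 17: corrected codeword = 1011011010101010011100100100001
Data bits at positions 3,5,6,7,9,10,11,12,13,14,15,17,18,19,20,21,22,23,24,25,26,27,28,29,30,31: 10111010101011100100100001

10111010101011100100100001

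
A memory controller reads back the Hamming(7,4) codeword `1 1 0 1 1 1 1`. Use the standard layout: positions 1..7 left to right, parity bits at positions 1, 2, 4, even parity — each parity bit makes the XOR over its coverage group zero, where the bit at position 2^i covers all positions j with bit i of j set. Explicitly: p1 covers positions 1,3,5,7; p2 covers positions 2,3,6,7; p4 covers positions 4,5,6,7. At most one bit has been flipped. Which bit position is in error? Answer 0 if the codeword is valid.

3

s1: b1⊕b3⊕b5⊕b7 = 1⊕0⊕1⊕1 = 1
s2: b2⊕b3⊕b6⊕b7 = 1⊕0⊕1⊕1 = 1
s4: b4⊕b5⊕b6⊕b7 = 1⊕1⊕1⊕1 = 0
Syndrome (s4...s1) = 011 → position 3.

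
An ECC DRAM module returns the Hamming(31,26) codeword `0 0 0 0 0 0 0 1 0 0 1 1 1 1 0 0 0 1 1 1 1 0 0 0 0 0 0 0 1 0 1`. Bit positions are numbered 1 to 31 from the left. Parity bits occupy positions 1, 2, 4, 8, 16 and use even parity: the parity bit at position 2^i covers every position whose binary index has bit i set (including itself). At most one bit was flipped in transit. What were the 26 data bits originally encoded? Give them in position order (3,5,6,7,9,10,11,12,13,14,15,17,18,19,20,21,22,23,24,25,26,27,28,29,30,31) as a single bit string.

s1: b1⊕b3⊕b5⊕b7⊕b9⊕b11⊕b13⊕b15⊕b17⊕b19⊕b21⊕b23⊕b25⊕b27⊕b29⊕b31 = 0⊕0⊕0⊕0⊕0⊕1⊕1⊕0⊕0⊕1⊕1⊕0⊕0⊕0⊕1⊕1 = 0
s2: b2⊕b3⊕b6⊕b7⊕b10⊕b11⊕b14⊕b15⊕b18⊕b19⊕b22⊕b23⊕b26⊕b27⊕b30⊕b31 = 0⊕0⊕0⊕0⊕0⊕1⊕1⊕0⊕1⊕1⊕0⊕0⊕0⊕0⊕0⊕1 = 1
s4: b4⊕b5⊕b6⊕b7⊕b12⊕b13⊕b14⊕b15⊕b20⊕b21⊕b22⊕b23⊕b28⊕b29⊕b30⊕b31 = 0⊕0⊕0⊕0⊕1⊕1⊕1⊕0⊕1⊕1⊕0⊕0⊕0⊕1⊕0⊕1 = 1
s8: b8⊕b9⊕b10⊕b11⊕b12⊕b13⊕b14⊕b15⊕b24⊕b25⊕b26⊕b27⊕b28⊕b29⊕b30⊕b31 = 1⊕0⊕0⊕1⊕1⊕1⊕1⊕0⊕0⊕0⊕0⊕0⊕0⊕1⊕0⊕1 = 1
s16: b16⊕b17⊕b18⊕b19⊕b20⊕b21⊕b22⊕b23⊕b24⊕b25⊕b26⊕b27⊕b28⊕b29⊕b30⊕b31 = 0⊕0⊕1⊕1⊕1⊕1⊕0⊕0⊕0⊕0⊕0⊕0⊕0⊕1⊕0⊕1 = 0
Syndrome (s16...s1) = 01110 → position 14.
Flip bit 14: corrected codeword = 0000000100111000011110000000101
Data bits at positions 3,5,6,7,9,10,11,12,13,14,15,17,18,19,20,21,22,23,24,25,26,27,28,29,30,31: 00000011100011110000000101

00000011100011110000000101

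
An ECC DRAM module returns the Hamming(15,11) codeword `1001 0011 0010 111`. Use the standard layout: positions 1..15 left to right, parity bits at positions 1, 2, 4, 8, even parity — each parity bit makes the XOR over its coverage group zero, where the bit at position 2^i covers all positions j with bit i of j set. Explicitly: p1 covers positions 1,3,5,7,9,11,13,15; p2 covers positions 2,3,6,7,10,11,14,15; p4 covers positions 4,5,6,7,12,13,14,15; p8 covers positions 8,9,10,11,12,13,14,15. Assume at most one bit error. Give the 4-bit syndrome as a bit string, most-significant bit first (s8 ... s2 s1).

s1: b1⊕b3⊕b5⊕b7⊕b9⊕b11⊕b13⊕b15 = 1⊕0⊕0⊕1⊕0⊕1⊕1⊕1 = 1
s2: b2⊕b3⊕b6⊕b7⊕b10⊕b11⊕b14⊕b15 = 0⊕0⊕0⊕1⊕0⊕1⊕1⊕1 = 0
s4: b4⊕b5⊕b6⊕b7⊕b12⊕b13⊕b14⊕b15 = 1⊕0⊕0⊕1⊕0⊕1⊕1⊕1 = 1
s8: b8⊕b9⊕b10⊕b11⊕b12⊕b13⊕b14⊕b15 = 1⊕0⊕0⊕1⊕0⊕1⊕1⊕1 = 1
Syndrome (s8...s1) = 1101 → position 13.

1101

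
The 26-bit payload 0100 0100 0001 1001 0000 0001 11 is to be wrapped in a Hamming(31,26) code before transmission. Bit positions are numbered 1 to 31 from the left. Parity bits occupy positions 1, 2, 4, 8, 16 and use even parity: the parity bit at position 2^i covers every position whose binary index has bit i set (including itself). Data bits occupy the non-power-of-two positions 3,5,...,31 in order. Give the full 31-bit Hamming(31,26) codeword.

Place data bits at non-power-of-two positions: b3=0, b5=1, b6=0, b7=0, b9=0, b10=1, b11=0, b12=0, b13=0, b14=0, b15=0, b17=1, b18=1, b19=0, b20=0, b21=1, b22=0, b23=0, b24=0, b25=0, b26=0, b27=0, b28=0, b29=1, b30=1, b31=1.
p1 = XOR of data positions {3,5,7,9,11,13,15,17,19,21,23,25,27,29,31} = 0⊕1⊕0⊕0⊕0⊕0⊕0⊕1⊕0⊕1⊕0⊕0⊕0⊕1⊕1 = 1
p2 = XOR of data positions {3,6,7,10,11,14,15,18,19,22,23,26,27,30,31} = 0⊕0⊕0⊕1⊕0⊕0⊕0⊕1⊕0⊕0⊕0⊕0⊕0⊕1⊕1 = 0
p4 = XOR of data positions {5,6,7,12,13,14,15,20,21,22,23,28,29,30,31} = 1⊕0⊕0⊕0⊕0⊕0⊕0⊕0⊕1⊕0⊕0⊕0⊕1⊕1⊕1 = 1
p8 = XOR of data positions {9,10,11,12,13,14,15,24,25,26,27,28,29,30,31} = 0⊕1⊕0⊕0⊕0⊕0⊕0⊕0⊕0⊕0⊕0⊕0⊕1⊕1⊕1 = 0
p16 = XOR of data positions {17,18,19,20,21,22,23,24,25,26,27,28,29,30,31} = 1⊕1⊕0⊕0⊕1⊕0⊕0⊕0⊕0⊕0⊕0⊕0⊕1⊕1⊕1 = 0
Codeword b1..b31 = 1001100001000000110010000000111

1001100001000000110010000000111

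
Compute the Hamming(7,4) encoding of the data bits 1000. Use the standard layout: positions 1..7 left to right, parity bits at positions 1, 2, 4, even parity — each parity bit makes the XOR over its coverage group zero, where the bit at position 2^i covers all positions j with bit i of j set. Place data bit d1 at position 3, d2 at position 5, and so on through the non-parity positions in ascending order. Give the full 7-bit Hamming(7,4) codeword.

1110000

Place data bits at non-power-of-two positions: b3=1, b5=0, b6=0, b7=0.
p1 = XOR of data positions {3,5,7} = 1⊕0⊕0 = 1
p2 = XOR of data positions {3,6,7} = 1⊕0⊕0 = 1
p4 = XOR of data positions {5,6,7} = 0⊕0⊕0 = 0
Codeword b1..b7 = 1110000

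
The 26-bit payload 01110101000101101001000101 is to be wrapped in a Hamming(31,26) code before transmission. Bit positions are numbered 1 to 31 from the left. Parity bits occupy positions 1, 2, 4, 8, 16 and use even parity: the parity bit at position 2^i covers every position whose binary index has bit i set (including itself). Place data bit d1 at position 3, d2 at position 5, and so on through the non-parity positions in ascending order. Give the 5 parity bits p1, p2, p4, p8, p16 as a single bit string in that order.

10011

Place data bits at non-power-of-two positions: b3=0, b5=1, b6=1, b7=1, b9=0, b10=1, b11=0, b12=1, b13=0, b14=0, b15=0, b17=1, b18=0, b19=1, b20=1, b21=0, b22=1, b23=0, b24=0, b25=1, b26=0, b27=0, b28=0, b29=1, b30=0, b31=1.
p1 = XOR of data positions {3,5,7,9,11,13,15,17,19,21,23,25,27,29,31} = 0⊕1⊕1⊕0⊕0⊕0⊕0⊕1⊕1⊕0⊕0⊕1⊕0⊕1⊕1 = 1
p2 = XOR of data positions {3,6,7,10,11,14,15,18,19,22,23,26,27,30,31} = 0⊕1⊕1⊕1⊕0⊕0⊕0⊕0⊕1⊕1⊕0⊕0⊕0⊕0⊕1 = 0
p4 = XOR of data positions {5,6,7,12,13,14,15,20,21,22,23,28,29,30,31} = 1⊕1⊕1⊕1⊕0⊕0⊕0⊕1⊕0⊕1⊕0⊕0⊕1⊕0⊕1 = 0
p8 = XOR of data positions {9,10,11,12,13,14,15,24,25,26,27,28,29,30,31} = 0⊕1⊕0⊕1⊕0⊕0⊕0⊕0⊕1⊕0⊕0⊕0⊕1⊕0⊕1 = 1
p16 = XOR of data positions {17,18,19,20,21,22,23,24,25,26,27,28,29,30,31} = 1⊕0⊕1⊕1⊕0⊕1⊕0⊕0⊕1⊕0⊕0⊕0⊕1⊕0⊕1 = 1
Parity bits p1,p2,p4,p8,p16 = 10011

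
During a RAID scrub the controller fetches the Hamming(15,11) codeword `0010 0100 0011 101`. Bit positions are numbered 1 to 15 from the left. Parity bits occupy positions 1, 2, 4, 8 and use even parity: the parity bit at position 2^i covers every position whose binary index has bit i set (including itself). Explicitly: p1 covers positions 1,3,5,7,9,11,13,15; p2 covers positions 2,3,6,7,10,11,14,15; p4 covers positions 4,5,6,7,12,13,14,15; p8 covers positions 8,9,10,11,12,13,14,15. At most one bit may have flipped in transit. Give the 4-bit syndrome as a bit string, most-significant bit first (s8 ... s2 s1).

s1: b1⊕b3⊕b5⊕b7⊕b9⊕b11⊕b13⊕b15 = 0⊕1⊕0⊕0⊕0⊕1⊕1⊕1 = 0
s2: b2⊕b3⊕b6⊕b7⊕b10⊕b11⊕b14⊕b15 = 0⊕1⊕1⊕0⊕0⊕1⊕0⊕1 = 0
s4: b4⊕b5⊕b6⊕b7⊕b12⊕b13⊕b14⊕b15 = 0⊕0⊕1⊕0⊕1⊕1⊕0⊕1 = 0
s8: b8⊕b9⊕b10⊕b11⊕b12⊕b13⊕b14⊕b15 = 0⊕0⊕0⊕1⊕1⊕1⊕0⊕1 = 0
Syndrome (s8...s1) = 0000 → position 0 (no error).

0000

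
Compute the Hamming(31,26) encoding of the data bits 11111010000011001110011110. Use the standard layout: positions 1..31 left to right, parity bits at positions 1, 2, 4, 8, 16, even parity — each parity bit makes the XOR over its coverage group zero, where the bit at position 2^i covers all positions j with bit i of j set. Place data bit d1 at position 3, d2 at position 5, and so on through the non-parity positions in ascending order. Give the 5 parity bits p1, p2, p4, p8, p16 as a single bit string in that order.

Place data bits at non-power-of-two positions: b3=1, b5=1, b6=1, b7=1, b9=1, b10=0, b11=1, b12=0, b13=0, b14=0, b15=0, b17=0, b18=1, b19=1, b20=0, b21=0, b22=1, b23=1, b24=1, b25=0, b26=0, b27=1, b28=1, b29=1, b30=1, b31=0.
p1 = XOR of data positions {3,5,7,9,11,13,15,17,19,21,23,25,27,29,31} = 1⊕1⊕1⊕1⊕1⊕0⊕0⊕0⊕1⊕0⊕1⊕0⊕1⊕1⊕0 = 1
p2 = XOR of data positions {3,6,7,10,11,14,15,18,19,22,23,26,27,30,31} = 1⊕1⊕1⊕0⊕1⊕0⊕0⊕1⊕1⊕1⊕1⊕0⊕1⊕1⊕0 = 0
p4 = XOR of data positions {5,6,7,12,13,14,15,20,21,22,23,28,29,30,31} = 1⊕1⊕1⊕0⊕0⊕0⊕0⊕0⊕0⊕1⊕1⊕1⊕1⊕1⊕0 = 0
p8 = XOR of data positions {9,10,11,12,13,14,15,24,25,26,27,28,29,30,31} = 1⊕0⊕1⊕0⊕0⊕0⊕0⊕1⊕0⊕0⊕1⊕1⊕1⊕1⊕0 = 1
p16 = XOR of data positions {17,18,19,20,21,22,23,24,25,26,27,28,29,30,31} = 0⊕1⊕1⊕0⊕0⊕1⊕1⊕1⊕0⊕0⊕1⊕1⊕1⊕1⊕0 = 1
Parity bits p1,p2,p4,p8,p16 = 10011

10011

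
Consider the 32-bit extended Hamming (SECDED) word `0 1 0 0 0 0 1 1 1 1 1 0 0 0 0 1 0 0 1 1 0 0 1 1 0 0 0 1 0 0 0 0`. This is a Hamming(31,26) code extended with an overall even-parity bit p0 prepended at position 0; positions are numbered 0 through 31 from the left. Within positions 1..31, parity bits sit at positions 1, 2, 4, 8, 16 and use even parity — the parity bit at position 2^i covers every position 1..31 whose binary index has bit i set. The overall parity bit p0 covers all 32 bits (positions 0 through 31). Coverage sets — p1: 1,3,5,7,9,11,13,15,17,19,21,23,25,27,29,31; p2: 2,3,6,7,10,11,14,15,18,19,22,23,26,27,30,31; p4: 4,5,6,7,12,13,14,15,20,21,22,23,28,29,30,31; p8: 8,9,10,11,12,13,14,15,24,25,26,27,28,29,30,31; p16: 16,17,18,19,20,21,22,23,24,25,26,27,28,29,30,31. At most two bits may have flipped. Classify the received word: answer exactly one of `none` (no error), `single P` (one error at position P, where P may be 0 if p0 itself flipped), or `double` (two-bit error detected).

double

s1: b1⊕b3⊕b5⊕b7⊕b9⊕b11⊕b13⊕b15⊕b17⊕b19⊕b21⊕b23⊕b25⊕b27⊕b29⊕b31 = 1⊕0⊕0⊕1⊕1⊕0⊕0⊕1⊕0⊕1⊕0⊕1⊕0⊕1⊕0⊕0 = 1
s2: b2⊕b3⊕b6⊕b7⊕b10⊕b11⊕b14⊕b15⊕b18⊕b19⊕b22⊕b23⊕b26⊕b27⊕b30⊕b31 = 0⊕0⊕1⊕1⊕1⊕0⊕0⊕1⊕1⊕1⊕1⊕1⊕0⊕1⊕0⊕0 = 1
s4: b4⊕b5⊕b6⊕b7⊕b12⊕b13⊕b14⊕b15⊕b20⊕b21⊕b22⊕b23⊕b28⊕b29⊕b30⊕b31 = 0⊕0⊕1⊕1⊕0⊕0⊕0⊕1⊕0⊕0⊕1⊕1⊕0⊕0⊕0⊕0 = 1
s8: b8⊕b9⊕b10⊕b11⊕b12⊕b13⊕b14⊕b15⊕b24⊕b25⊕b26⊕b27⊕b28⊕b29⊕b30⊕b31 = 1⊕1⊕1⊕0⊕0⊕0⊕0⊕1⊕0⊕0⊕0⊕1⊕0⊕0⊕0⊕0 = 1
s16: b16⊕b17⊕b18⊕b19⊕b20⊕b21⊕b22⊕b23⊕b24⊕b25⊕b26⊕b27⊕b28⊕b29⊕b30⊕b31 = 0⊕0⊕1⊕1⊕0⊕0⊕1⊕1⊕0⊕0⊕0⊕1⊕0⊕0⊕0⊕0 = 1
Syndrome (s16...s1) = 11111 → position 31.
Overall parity (XOR of all 32 bits, including p0): 0⊕1⊕0⊕0⊕0⊕0⊕1⊕1⊕1⊕1⊕1⊕0⊕0⊕0⊕0⊕1⊕0⊕0⊕1⊕1⊕0⊕0⊕1⊕1⊕0⊕0⊕0⊕1⊕0⊕0⊕0⊕0 = 0
Overall=0, syndrome position=31 → double-bit error detected (uncorrectable).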